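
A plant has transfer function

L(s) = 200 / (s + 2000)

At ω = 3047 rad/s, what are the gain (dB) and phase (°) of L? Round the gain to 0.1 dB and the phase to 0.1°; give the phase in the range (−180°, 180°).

-25.2 dB, -56.7°

Substitute s = j3047:
Numerator: 200 = 200 + j0
Denominator: (j3047) + 2000 = 2000 + j3047
|N| = √(200² + 0²) ≈ 200, ∠N ≈ 0.00°
|D| = √(2000² + 3047²) ≈ 3644.8, ∠D ≈ 56.72°
|L| = 200 / 3644.8 ≈ 0.054873
Gain = 20 log₁₀(0.054873) ≈ -25.21 dB
∠L = 0.00° − 56.72° = -56.72°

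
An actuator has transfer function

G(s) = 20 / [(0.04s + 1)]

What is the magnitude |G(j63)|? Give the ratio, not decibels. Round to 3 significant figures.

7.38

At ω = 63 rad/s:
pole (1 + j63·0.04) = 1 + j2.52 → |·| ≈ 2.7112, ∠ ≈ 68.36°
|G| = 20 · 1 / (2.7112) ≈ 7.3768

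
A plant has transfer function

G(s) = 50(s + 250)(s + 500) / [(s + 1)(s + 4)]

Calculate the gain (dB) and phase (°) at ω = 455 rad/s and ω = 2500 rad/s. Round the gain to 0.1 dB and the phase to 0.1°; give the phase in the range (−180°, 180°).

At s = jω = j455:
zero (s+250): 250 + j455 → |·| = √(250²+455²) = √269525 ≈ 519.16, ∠ = arctan(455/250) ≈ 61.21°
zero (s+500): 500 + j455 → |·| = √(500²+455²) = √457025 ≈ 676.04, ∠ = arctan(455/500) ≈ 42.30°
pole (s+1): 1 + j455 → |·| = √(1²+455²) = √207026 ≈ 455, ∠ = arctan(455/1) ≈ 89.87°
pole (s+4): 4 + j455 → |·| = √(4²+455²) = √207041 ≈ 455.02, ∠ = arctan(455/4) ≈ 89.50°
|G| = 50 · 3.5097e+05 / 2.0703e+05 ≈ 84.763
Gain = 20 log₁₀(84.763) ≈ 38.56 dB
∠G = 103.51° − 179.37° = -75.86°

At s = jω = j2500:
zero (s+250): 250 + j2500 → |·| = √(250²+2500²) = √6312500 ≈ 2512.5, ∠ = arctan(2500/250) ≈ 84.29°
zero (s+500): 500 + j2500 → |·| = √(500²+2500²) = √6500000 ≈ 2549.5, ∠ = arctan(2500/500) ≈ 78.69°
pole (s+1): 1 + j2500 → |·| = √(1²+2500²) = √6250001 ≈ 2500, ∠ = arctan(2500/1) ≈ 89.98°
pole (s+4): 4 + j2500 → |·| = √(4²+2500²) = √6250016 ≈ 2500, ∠ = arctan(2500/4) ≈ 89.91°
|G| = 50 · 6.4056e+06 / 6.25e+06 ≈ 51.245
Gain = 20 log₁₀(51.245) ≈ 34.19 dB
∠G = 162.98° − 179.89° = -16.91°

ω = 455: 38.6 dB, -75.9°; ω = 2500: 34.2 dB, -16.9°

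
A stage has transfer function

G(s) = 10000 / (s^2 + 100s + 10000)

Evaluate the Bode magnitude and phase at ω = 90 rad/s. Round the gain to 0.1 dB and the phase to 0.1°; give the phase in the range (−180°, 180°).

At s = jω = j90:
quadratic: (j90)² + 100·j90 + 10000 = 1900 + j9000 → |·| ≈ 9198.4, ∠ ≈ 78.08°
|G| = 10000 / 9198.4 ≈ 1.0871
Gain = 20 log₁₀(1.0871) ≈ 0.73 dB
∠G = 0.00° − 78.08° = -78.08°

0.7 dB, -78.1°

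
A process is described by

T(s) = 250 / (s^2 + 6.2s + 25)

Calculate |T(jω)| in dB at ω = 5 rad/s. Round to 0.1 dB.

At s = jω = j5:
quadratic: (j5)² + 6.2·j5 + 25 = 0 + j31 → |·| ≈ 31, ∠ ≈ 90.00°
|T| = 250 / 31 ≈ 8.0645
Gain = 20 log₁₀(8.0645) ≈ 18.13 dB

18.1 dB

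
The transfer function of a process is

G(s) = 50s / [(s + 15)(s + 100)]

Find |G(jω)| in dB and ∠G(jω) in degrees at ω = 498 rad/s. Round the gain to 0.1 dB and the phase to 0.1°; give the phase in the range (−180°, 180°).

At s = jω = j498:
zero at origin: s = j498 → |·| = 498, ∠ = 90.00°
pole (s+15): 15 + j498 → |·| = √(15²+498²) = √248229 ≈ 498.23, ∠ = arctan(498/15) ≈ 88.27°
pole (s+100): 100 + j498 → |·| = √(100²+498²) = √258004 ≈ 507.94, ∠ = arctan(498/100) ≈ 78.65°
|G| = 50 · 498 / 2.5307e+05 ≈ 0.098392
Gain = 20 log₁₀(0.098392) ≈ -20.14 dB
∠G = 90.00° − 166.92° = -76.92°

-20.1 dB, -76.9°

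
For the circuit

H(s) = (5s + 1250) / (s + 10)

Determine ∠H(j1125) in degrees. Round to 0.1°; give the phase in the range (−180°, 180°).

Substitute s = j1125:
Numerator: 5(j1125) + 1250 = 1250 + j5625
Denominator: (j1125) + 10 = 10 + j1125
|N| = √(1250² + 5625²) ≈ 5762.2, ∠N ≈ 77.47°
|D| = √(10² + 1125²) ≈ 1125, ∠D ≈ 89.49°
∠H = 77.47° − 89.49° = -12.02°

-12.0°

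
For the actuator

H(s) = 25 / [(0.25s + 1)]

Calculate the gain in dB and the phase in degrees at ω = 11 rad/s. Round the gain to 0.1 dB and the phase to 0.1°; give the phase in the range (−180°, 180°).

18.6 dB, -70.0°

At ω = 11 rad/s:
pole (1 + j11·0.25) = 1 + j2.75 → |·| ≈ 2.9262, ∠ ≈ 70.02°
|H| = 25 · 1 / (2.9262) ≈ 8.5435
Gain = 20 log₁₀(8.5435) ≈ 18.63 dB
∠H = (0°) − (70.02°) = -70.02°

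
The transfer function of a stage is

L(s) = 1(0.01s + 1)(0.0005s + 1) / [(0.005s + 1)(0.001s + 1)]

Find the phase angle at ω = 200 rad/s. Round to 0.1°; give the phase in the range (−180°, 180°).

At ω = 200 rad/s:
zero (1 + j200·0.01) = 1 + j2 → |·| ≈ 2.2361, ∠ ≈ 63.43°
zero (1 + j200·0.0005) = 1 + j0.1 → |·| ≈ 1.005, ∠ ≈ 5.71°
pole (1 + j200·0.005) = 1 + j1 → |·| ≈ 1.4142, ∠ ≈ 45.00°
pole (1 + j200·0.001) = 1 + j0.2 → |·| ≈ 1.0198, ∠ ≈ 11.31°
∠L = (63.43° + 5.71°) − (45.00° + 11.31°) = 12.83°

12.8°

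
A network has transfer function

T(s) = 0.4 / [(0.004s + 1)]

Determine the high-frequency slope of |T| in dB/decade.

Each pole contributes −20 dB/decade at high frequency; each zero contributes +20 dB/decade.
Net: 0 zero(s) − 1 pole(s) → -20 dB/decade.

-20 dB/decade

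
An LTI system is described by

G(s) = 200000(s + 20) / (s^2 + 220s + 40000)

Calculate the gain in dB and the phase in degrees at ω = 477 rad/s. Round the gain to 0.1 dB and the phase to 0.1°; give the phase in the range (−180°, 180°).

53.0 dB, -63.2°

At s = jω = j477:
zero (s+20): 20 + j477 → |·| = √(20²+477²) = √227929 ≈ 477.42, ∠ = arctan(477/20) ≈ 87.60°
quadratic: (j477)² + 220·j477 + 40000 = -187529 + j104940 → |·| ≈ 2.1489e+05, ∠ ≈ 150.77°
|G| = 200000 · 477.42 / 2.1489e+05 ≈ 444.34
Gain = 20 log₁₀(444.34) ≈ 52.95 dB
∠G = 87.60° − 150.77° = -63.17°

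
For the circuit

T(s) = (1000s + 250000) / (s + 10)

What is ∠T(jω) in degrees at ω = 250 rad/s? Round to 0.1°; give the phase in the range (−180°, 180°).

-42.7°

Substitute s = j250:
Numerator: 1000(j250) + 250000 = 250000 + j250000
Denominator: (j250) + 10 = 10 + j250
|N| = √(250000² + 250000²) ≈ 3.5355e+05, ∠N ≈ 45.00°
|D| = √(10² + 250²) ≈ 250.2, ∠D ≈ 87.71°
∠T = 45.00° − 87.71° = -42.71°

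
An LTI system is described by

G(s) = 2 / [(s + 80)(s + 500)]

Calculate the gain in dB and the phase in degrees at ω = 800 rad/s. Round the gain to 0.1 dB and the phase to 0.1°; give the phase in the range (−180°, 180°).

At s = jω = j800:
pole (s+80): 80 + j800 → |·| = √(80²+800²) = √646400 ≈ 803.99, ∠ = arctan(800/80) ≈ 84.29°
pole (s+500): 500 + j800 → |·| = √(500²+800²) = √890000 ≈ 943.4, ∠ = arctan(800/500) ≈ 57.99°
|G| = 2 / 7.5848e+05 ≈ 2.6369e-06
Gain = 20 log₁₀(2.6369e-06) ≈ -111.58 dB
∠G = 0.00° − 142.28° = -142.28°

-111.6 dB, -142.3°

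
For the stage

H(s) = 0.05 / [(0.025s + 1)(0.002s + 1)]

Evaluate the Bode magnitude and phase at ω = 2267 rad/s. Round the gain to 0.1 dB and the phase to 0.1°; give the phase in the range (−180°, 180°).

-74.4 dB, -166.6°

At ω = 2267 rad/s:
pole (1 + j2267·0.025) = 1 + j56.675 → |·| ≈ 56.684, ∠ ≈ 88.99°
pole (1 + j2267·0.002) = 1 + j4.534 → |·| ≈ 4.643, ∠ ≈ 77.56°
|H| = 0.05 · 1 / (56.684 · 4.643) ≈ 0.00018998
Gain = 20 log₁₀(0.00018998) ≈ -74.43 dB
∠H = (0°) − (88.99° + 77.56°) = -166.55°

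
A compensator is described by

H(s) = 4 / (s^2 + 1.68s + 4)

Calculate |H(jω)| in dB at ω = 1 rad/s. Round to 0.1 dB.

1.3 dB

At s = jω = j1:
quadratic: (j1)² + 1.68·j1 + 4 = 3 + j1.68 → |·| ≈ 3.4384, ∠ ≈ 29.25°
|H| = 4 / 3.4384 ≈ 1.1633
Gain = 20 log₁₀(1.1633) ≈ 1.31 dB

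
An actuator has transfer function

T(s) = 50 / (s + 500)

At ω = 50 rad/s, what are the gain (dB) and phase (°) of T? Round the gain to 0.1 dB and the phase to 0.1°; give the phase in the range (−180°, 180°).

-20.0 dB, -5.7°

Substitute s = j50:
Numerator: 50 = 50 + j0
Denominator: (j50) + 500 = 500 + j50
|N| = √(50² + 0²) ≈ 50, ∠N ≈ 0.00°
|D| = √(500² + 50²) ≈ 502.49, ∠D ≈ 5.71°
|T| = 50 / 502.49 ≈ 0.099504
Gain = 20 log₁₀(0.099504) ≈ -20.04 dB
∠T = 0.00° − 5.71° = -5.71°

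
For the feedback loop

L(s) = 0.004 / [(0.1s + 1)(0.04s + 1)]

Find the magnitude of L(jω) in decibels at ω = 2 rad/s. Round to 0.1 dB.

-48.2 dB

At ω = 2 rad/s:
pole (1 + j2·0.1) = 1 + j0.2 → |·| ≈ 1.0198, ∠ ≈ 11.31°
pole (1 + j2·0.04) = 1 + j0.08 → |·| ≈ 1.0032, ∠ ≈ 4.57°
|L| = 0.004 · 1 / (1.0198 · 1.0032) ≈ 0.0039098
Gain = 20 log₁₀(0.0039098) ≈ -48.16 dB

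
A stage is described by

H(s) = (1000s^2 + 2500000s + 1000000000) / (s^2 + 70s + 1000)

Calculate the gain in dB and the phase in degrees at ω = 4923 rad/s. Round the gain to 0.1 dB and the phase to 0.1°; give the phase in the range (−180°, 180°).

60.7 dB, -27.1°

Substitute s = j4923:
Numerator: 1000(j4923)^2 + 2500000(j4923) + 1000000000 = -23235929000 + j12307500000
Denominator: (j4923)^2 + 70(j4923) + 1000 = -24234929 + j344610
|N| = √(23235929000² + 12307500000²) ≈ 2.6294e+10, ∠N ≈ 152.09°
|D| = √(24234929² + 344610²) ≈ 2.4237e+07, ∠D ≈ 179.19°
|H| = 2.6294e+10 / 2.4237e+07 ≈ 1084.9
Gain = 20 log₁₀(1084.9) ≈ 60.71 dB
∠H = 152.09° − 179.19° = -27.10°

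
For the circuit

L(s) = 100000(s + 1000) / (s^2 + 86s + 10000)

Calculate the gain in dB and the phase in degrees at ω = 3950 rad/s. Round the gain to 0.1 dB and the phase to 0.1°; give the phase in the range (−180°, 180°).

28.3 dB, -103.0°

At s = jω = j3950:
zero (s+1000): 1000 + j3950 → |·| = √(1000²+3950²) = √16602500 ≈ 4074.6, ∠ = arctan(3950/1000) ≈ 75.79°
quadratic: (j3950)² + 86·j3950 + 10000 = -15592500 + j339700 → |·| ≈ 1.5596e+07, ∠ ≈ 178.75°
|L| = 100000 · 4074.6 / 1.5596e+07 ≈ 26.126
Gain = 20 log₁₀(26.126) ≈ 28.34 dB
∠L = 75.79° − 178.75° = -102.96°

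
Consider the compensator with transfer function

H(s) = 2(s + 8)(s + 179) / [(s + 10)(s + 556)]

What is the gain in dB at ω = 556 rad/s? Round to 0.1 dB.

At s = jω = j556:
zero (s+8): 8 + j556 → |·| = √(8²+556²) = √309200 ≈ 556.06, ∠ = arctan(556/8) ≈ 89.18°
zero (s+179): 179 + j556 → |·| = √(179²+556²) = √341177 ≈ 584.1, ∠ = arctan(556/179) ≈ 72.15°
pole (s+10): 10 + j556 → |·| = √(10²+556²) = √309236 ≈ 556.09, ∠ = arctan(556/10) ≈ 88.97°
pole (s+556): 556 + j556 → |·| = √(556²+556²) = √618272 ≈ 786.3, ∠ = arctan(556/556) ≈ 45.00°
|H| = 2 · 3.2479e+05 / 4.3725e+05 ≈ 1.4856
Gain = 20 log₁₀(1.4856) ≈ 3.44 dB

3.4 dB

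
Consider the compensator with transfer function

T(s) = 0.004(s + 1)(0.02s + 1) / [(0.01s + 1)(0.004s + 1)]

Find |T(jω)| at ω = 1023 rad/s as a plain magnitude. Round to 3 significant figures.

At ω = 1023 rad/s:
zero (1 + j1023·1) = 1 + j1023 → |·| ≈ 1023, ∠ ≈ 89.94°
zero (1 + j1023·0.02) = 1 + j20.46 → |·| ≈ 20.484, ∠ ≈ 87.20°
pole (1 + j1023·0.01) = 1 + j10.23 → |·| ≈ 10.279, ∠ ≈ 84.42°
pole (1 + j1023·0.004) = 1 + j4.092 → |·| ≈ 4.2124, ∠ ≈ 76.27°
|T| = 0.004 · 1023 · 20.484 / (10.279 · 4.2124) ≈ 1.9358

1.94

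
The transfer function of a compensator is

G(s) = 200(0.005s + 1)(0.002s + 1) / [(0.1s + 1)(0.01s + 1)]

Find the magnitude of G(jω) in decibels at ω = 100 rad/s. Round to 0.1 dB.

At ω = 100 rad/s:
zero (1 + j100·0.005) = 1 + j0.5 → |·| ≈ 1.118, ∠ ≈ 26.57°
zero (1 + j100·0.002) = 1 + j0.2 → |·| ≈ 1.0198, ∠ ≈ 11.31°
pole (1 + j100·0.1) = 1 + j10 → |·| ≈ 10.05, ∠ ≈ 84.29°
pole (1 + j100·0.01) = 1 + j1 → |·| ≈ 1.4142, ∠ ≈ 45.00°
|G| = 200 · 1.118 · 1.0198 / (10.05 · 1.4142) ≈ 16.044
Gain = 20 log₁₀(16.044) ≈ 24.11 dB

24.1 dB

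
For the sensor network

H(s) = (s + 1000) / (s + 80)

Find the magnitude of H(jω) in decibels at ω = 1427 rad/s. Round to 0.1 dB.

1.7 dB

At s = jω = j1427:
zero (s+1000): 1000 + j1427 → |·| = √(1000²+1427²) = √3036329 ≈ 1742.5, ∠ = arctan(1427/1000) ≈ 54.98°
pole (s+80): 80 + j1427 → |·| = √(80²+1427²) = √2042729 ≈ 1429.2, ∠ = arctan(1427/80) ≈ 86.79°
|H| = 1 · 1742.5 / 1429.2 ≈ 1.2192
Gain = 20 log₁₀(1.2192) ≈ 1.72 dB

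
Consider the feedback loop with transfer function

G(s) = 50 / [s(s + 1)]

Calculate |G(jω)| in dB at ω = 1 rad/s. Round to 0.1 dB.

31.0 dB

At s = jω = j1:
pole (s+1): 1 + j1 → |·| = √(1²+1²) = √2 ≈ 1.4142, ∠ = arctan(1/1) ≈ 45.00°
pole at origin: |s| = 1, ∠ = 90.00° (in denominator)
|G| = 50 / 1.4142 ≈ 35.356
Gain = 20 log₁₀(35.356) ≈ 30.97 dB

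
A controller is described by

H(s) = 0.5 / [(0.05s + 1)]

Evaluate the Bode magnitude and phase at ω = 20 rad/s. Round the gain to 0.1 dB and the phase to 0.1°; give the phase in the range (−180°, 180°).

At ω = 20 rad/s:
pole (1 + j20·0.05) = 1 + j1 → |·| ≈ 1.4142, ∠ ≈ 45.00°
|H| = 0.5 · 1 / (1.4142) ≈ 0.35356
Gain = 20 log₁₀(0.35356) ≈ -9.03 dB
∠H = (0°) − (45.00°) = -45.00°

-9.0 dB, -45.0°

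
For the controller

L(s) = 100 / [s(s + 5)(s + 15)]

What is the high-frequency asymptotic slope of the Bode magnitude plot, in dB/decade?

-60 dB/decade

Each pole contributes −20 dB/decade at high frequency; each zero contributes +20 dB/decade.
Net: 0 zero(s) − 3 pole(s) → -60 dB/decade.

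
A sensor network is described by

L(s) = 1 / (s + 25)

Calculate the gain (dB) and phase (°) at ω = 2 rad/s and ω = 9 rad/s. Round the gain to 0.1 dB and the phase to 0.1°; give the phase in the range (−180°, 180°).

Substitute s = j2:
Numerator: 1 = 1 + j0
Denominator: (j2) + 25 = 25 + j2
|N| = √(1² + 0²) ≈ 1, ∠N ≈ 0.00°
|D| = √(25² + 2²) ≈ 25.08, ∠D ≈ 4.57°
|L| = 1 / 25.08 ≈ 0.039872
Gain = 20 log₁₀(0.039872) ≈ -27.99 dB
∠L = 0.00° − 4.57° = -4.57°

Substitute s = j9:
Numerator: 1 = 1 + j0
Denominator: (j9) + 25 = 25 + j9
|N| = √(1² + 0²) ≈ 1, ∠N ≈ 0.00°
|D| = √(25² + 9²) ≈ 26.571, ∠D ≈ 19.80°
|L| = 1 / 26.571 ≈ 0.037635
Gain = 20 log₁₀(0.037635) ≈ -28.49 dB
∠L = 0.00° − 19.80° = -19.80°

ω = 2: -28.0 dB, -4.6°; ω = 9: -28.5 dB, -19.8°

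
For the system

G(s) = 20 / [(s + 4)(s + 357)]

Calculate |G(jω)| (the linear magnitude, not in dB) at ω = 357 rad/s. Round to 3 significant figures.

At s = jω = j357:
pole (s+4): 4 + j357 → |·| = √(4²+357²) = √127465 ≈ 357.02, ∠ = arctan(357/4) ≈ 89.36°
pole (s+357): 357 + j357 → |·| = √(357²+357²) = √254898 ≈ 504.87, ∠ = arctan(357/357) ≈ 45.00°
|G| = 20 / 1.8025e+05 ≈ 0.00011096

0.000111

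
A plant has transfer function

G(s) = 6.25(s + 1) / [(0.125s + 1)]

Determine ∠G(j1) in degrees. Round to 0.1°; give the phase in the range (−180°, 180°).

37.9°

At ω = 1 rad/s:
zero (1 + j1·1) = 1 + j1 → |·| ≈ 1.4142, ∠ ≈ 45.00°
pole (1 + j1·0.125) = 1 + j0.125 → |·| ≈ 1.0078, ∠ ≈ 7.13°
∠G = (45.00°) − (7.13°) = 37.87°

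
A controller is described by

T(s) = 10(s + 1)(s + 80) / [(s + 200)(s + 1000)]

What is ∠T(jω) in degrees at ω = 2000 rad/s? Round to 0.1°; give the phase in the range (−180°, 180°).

30.0°

At s = jω = j2000:
zero (s+1): 1 + j2000 → |·| = √(1²+2000²) = √4000001 ≈ 2000, ∠ = arctan(2000/1) ≈ 89.97°
zero (s+80): 80 + j2000 → |·| = √(80²+2000²) = √4006400 ≈ 2001.6, ∠ = arctan(2000/80) ≈ 87.71°
pole (s+200): 200 + j2000 → |·| = √(200²+2000²) = √4040000 ≈ 2010, ∠ = arctan(2000/200) ≈ 84.29°
pole (s+1000): 1000 + j2000 → |·| = √(1000²+2000²) = √5000000 ≈ 2236.1, ∠ = arctan(2000/1000) ≈ 63.43°
∠T = 177.68° − 147.72° = 29.96°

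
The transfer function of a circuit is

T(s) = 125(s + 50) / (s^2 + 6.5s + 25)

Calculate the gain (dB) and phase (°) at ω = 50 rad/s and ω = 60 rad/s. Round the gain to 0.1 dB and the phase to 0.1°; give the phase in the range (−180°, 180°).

ω = 50: 11.0 dB, -127.5°; ω = 60: 8.7 dB, -123.6°

At s = jω = j50:
zero (s+50): 50 + j50 → |·| = √(50²+50²) = √5000 ≈ 70.711, ∠ = arctan(50/50) ≈ 45.00°
quadratic: (j50)² + 6.5·j50 + 25 = -2475 + j325 → |·| ≈ 2496.2, ∠ ≈ 172.52°
|T| = 125 · 70.711 / 2496.2 ≈ 3.5409
Gain = 20 log₁₀(3.5409) ≈ 10.98 dB
∠T = 45.00° − 172.52° = -127.52°

At s = jω = j60:
zero (s+50): 50 + j60 → |·| = √(50²+60²) = √6100 ≈ 78.102, ∠ = arctan(60/50) ≈ 50.19°
quadratic: (j60)² + 6.5·j60 + 25 = -3575 + j390 → |·| ≈ 3596.2, ∠ ≈ 173.77°
|T| = 125 · 78.102 / 3596.2 ≈ 2.7147
Gain = 20 log₁₀(2.7147) ≈ 8.67 dB
∠T = 50.19° − 173.77° = -123.58°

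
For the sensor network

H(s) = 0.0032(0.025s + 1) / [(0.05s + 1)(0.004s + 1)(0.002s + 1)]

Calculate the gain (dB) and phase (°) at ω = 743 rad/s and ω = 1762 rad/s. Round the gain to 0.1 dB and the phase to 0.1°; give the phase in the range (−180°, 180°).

ω = 743: -70.9 dB, -129.0°; ω = 1762: -84.2 dB, -156.7°

At ω = 743 rad/s:
zero (1 + j743·0.025) = 1 + j18.575 → |·| ≈ 18.602, ∠ ≈ 86.92°
pole (1 + j743·0.05) = 1 + j37.15 → |·| ≈ 37.163, ∠ ≈ 88.46°
pole (1 + j743·0.004) = 1 + j2.972 → |·| ≈ 3.1357, ∠ ≈ 71.40°
pole (1 + j743·0.002) = 1 + j1.486 → |·| ≈ 1.7911, ∠ ≈ 56.06°
|H| = 0.0032 · 18.602 / (37.163 · 3.1357 · 1.7911) ≈ 0.0002852
Gain = 20 log₁₀(0.0002852) ≈ -70.90 dB
∠H = (86.92°) − (88.46° + 71.40° + 56.06°) = -129.00°

At ω = 1762 rad/s:
zero (1 + j1762·0.025) = 1 + j44.05 → |·| ≈ 44.061, ∠ ≈ 88.70°
pole (1 + j1762·0.05) = 1 + j88.1 → |·| ≈ 88.106, ∠ ≈ 89.35°
pole (1 + j1762·0.004) = 1 + j7.048 → |·| ≈ 7.1186, ∠ ≈ 81.92°
pole (1 + j1762·0.002) = 1 + j3.524 → |·| ≈ 3.6631, ∠ ≈ 74.16°
|H| = 0.0032 · 44.061 / (88.106 · 7.1186 · 3.6631) ≈ 6.137e-05
Gain = 20 log₁₀(6.137e-05) ≈ -84.24 dB
∠H = (88.70°) − (89.35° + 81.92° + 74.16°) = -156.73°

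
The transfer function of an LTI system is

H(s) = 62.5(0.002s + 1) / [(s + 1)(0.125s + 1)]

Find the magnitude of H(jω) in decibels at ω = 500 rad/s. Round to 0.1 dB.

-51.0 dB

At ω = 500 rad/s:
zero (1 + j500·0.002) = 1 + j1 → |·| ≈ 1.4142, ∠ ≈ 45.00°
pole (1 + j500·1) = 1 + j500 → |·| ≈ 500, ∠ ≈ 89.89°
pole (1 + j500·0.125) = 1 + j62.5 → |·| ≈ 62.508, ∠ ≈ 89.08°
|H| = 62.5 · 1.4142 / (500 · 62.508) ≈ 0.002828
Gain = 20 log₁₀(0.002828) ≈ -50.97 dB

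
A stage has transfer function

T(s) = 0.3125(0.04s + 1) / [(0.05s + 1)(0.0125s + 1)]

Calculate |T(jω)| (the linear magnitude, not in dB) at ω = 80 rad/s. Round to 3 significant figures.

0.180

At ω = 80 rad/s:
zero (1 + j80·0.04) = 1 + j3.2 → |·| ≈ 3.3526, ∠ ≈ 72.65°
pole (1 + j80·0.05) = 1 + j4 → |·| ≈ 4.1231, ∠ ≈ 75.96°
pole (1 + j80·0.0125) = 1 + j1 → |·| ≈ 1.4142, ∠ ≈ 45.00°
|T| = 0.3125 · 3.3526 / (4.1231 · 1.4142) ≈ 0.17968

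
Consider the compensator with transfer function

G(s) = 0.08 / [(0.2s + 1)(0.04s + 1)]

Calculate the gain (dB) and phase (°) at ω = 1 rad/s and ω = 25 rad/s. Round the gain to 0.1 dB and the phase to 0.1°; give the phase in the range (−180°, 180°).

At ω = 1 rad/s:
pole (1 + j1·0.2) = 1 + j0.2 → |·| ≈ 1.0198, ∠ ≈ 11.31°
pole (1 + j1·0.04) = 1 + j0.04 → |·| ≈ 1.0008, ∠ ≈ 2.29°
|G| = 0.08 · 1 / (1.0198 · 1.0008) ≈ 0.078384
Gain = 20 log₁₀(0.078384) ≈ -22.12 dB
∠G = (0°) − (11.31° + 2.29°) = -13.60°

At ω = 25 rad/s:
pole (1 + j25·0.2) = 1 + j5 → |·| ≈ 5.099, ∠ ≈ 78.69°
pole (1 + j25·0.04) = 1 + j1 → |·| ≈ 1.4142, ∠ ≈ 45.00°
|G| = 0.08 · 1 / (5.099 · 1.4142) ≈ 0.011094
Gain = 20 log₁₀(0.011094) ≈ -39.10 dB
∠G = (0°) − (78.69° + 45.00°) = -123.69°

ω = 1: -22.1 dB, -13.6°; ω = 25: -39.1 dB, -123.7°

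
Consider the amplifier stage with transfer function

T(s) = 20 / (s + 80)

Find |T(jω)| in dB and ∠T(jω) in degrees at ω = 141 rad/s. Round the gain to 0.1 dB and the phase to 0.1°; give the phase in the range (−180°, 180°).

At s = jω = j141:
pole (s+80): 80 + j141 → |·| = √(80²+141²) = √26281 ≈ 162.11, ∠ = arctan(141/80) ≈ 60.43°
|T| = 20 / 162.11 ≈ 0.12337
Gain = 20 log₁₀(0.12337) ≈ -18.18 dB
∠T = 0.00° − 60.43° = -60.43°

-18.2 dB, -60.4°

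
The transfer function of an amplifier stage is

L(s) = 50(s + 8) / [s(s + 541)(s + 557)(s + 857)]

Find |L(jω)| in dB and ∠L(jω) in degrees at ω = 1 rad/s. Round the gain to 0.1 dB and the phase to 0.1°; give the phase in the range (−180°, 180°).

-116.1 dB, -83.2°

At s = jω = j1:
zero (s+8): 8 + j1 → |·| = √(8²+1²) = √65 ≈ 8.0623, ∠ = arctan(1/8) ≈ 7.13°
pole (s+541): 541 + j1 → |·| = √(541²+1²) = √292682 ≈ 541, ∠ = arctan(1/541) ≈ 0.11°
pole (s+557): 557 + j1 → |·| = √(557²+1²) = √310250 ≈ 557, ∠ = arctan(1/557) ≈ 0.10°
pole (s+857): 857 + j1 → |·| = √(857²+1²) = √734450 ≈ 857, ∠ = arctan(1/857) ≈ 0.07°
pole at origin: |s| = 1, ∠ = 90.00° (in denominator)
|L| = 50 · 8.0623 / 2.5825e+08 ≈ 1.5609e-06
Gain = 20 log₁₀(1.5609e-06) ≈ -116.13 dB
∠L = 7.13° − 90.28° = -83.15°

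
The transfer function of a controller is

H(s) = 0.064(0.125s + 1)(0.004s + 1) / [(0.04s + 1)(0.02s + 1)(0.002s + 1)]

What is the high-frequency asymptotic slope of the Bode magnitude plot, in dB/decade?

Each pole contributes −20 dB/decade at high frequency; each zero contributes +20 dB/decade.
Net: 2 zero(s) − 3 pole(s) → -20 dB/decade.

-20 dB/decade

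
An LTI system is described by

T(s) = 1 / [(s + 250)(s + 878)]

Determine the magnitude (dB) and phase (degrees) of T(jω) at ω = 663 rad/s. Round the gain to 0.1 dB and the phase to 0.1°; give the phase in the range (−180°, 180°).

At s = jω = j663:
pole (s+250): 250 + j663 → |·| = √(250²+663²) = √502069 ≈ 708.57, ∠ = arctan(663/250) ≈ 69.34°
pole (s+878): 878 + j663 → |·| = √(878²+663²) = √1210453 ≈ 1100.2, ∠ = arctan(663/878) ≈ 37.06°
|T| = 1 / 7.7957e+05 ≈ 1.2828e-06
Gain = 20 log₁₀(1.2828e-06) ≈ -117.84 dB
∠T = 0.00° − 106.40° = -106.40°

-117.8 dB, -106.4°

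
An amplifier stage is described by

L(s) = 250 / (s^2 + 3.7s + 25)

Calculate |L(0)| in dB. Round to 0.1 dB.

L(0) = 250 / 25 = 10
20 log₁₀(10) ≈ 20.00 dB

20.0 dB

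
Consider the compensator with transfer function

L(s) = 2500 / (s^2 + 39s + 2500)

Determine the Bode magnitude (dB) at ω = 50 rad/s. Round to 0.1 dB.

2.2 dB

At s = jω = j50:
quadratic: (j50)² + 39·j50 + 2500 = 0 + j1950 → |·| ≈ 1950, ∠ ≈ 90.00°
|L| = 2500 / 1950 ≈ 1.2821
Gain = 20 log₁₀(1.2821) ≈ 2.16 dB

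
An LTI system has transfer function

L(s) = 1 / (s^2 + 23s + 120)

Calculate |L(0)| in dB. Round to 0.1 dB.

L(0) = 1 / 120 ≈ 0.0083333
20 log₁₀(0.0083333) ≈ -41.58 dB

-41.6 dB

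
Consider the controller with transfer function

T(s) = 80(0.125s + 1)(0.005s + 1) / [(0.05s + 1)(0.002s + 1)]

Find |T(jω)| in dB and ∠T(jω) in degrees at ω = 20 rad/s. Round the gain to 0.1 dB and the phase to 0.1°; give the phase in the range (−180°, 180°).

At ω = 20 rad/s:
zero (1 + j20·0.125) = 1 + j2.5 → |·| ≈ 2.6926, ∠ ≈ 68.20°
zero (1 + j20·0.005) = 1 + j0.1 → |·| ≈ 1.005, ∠ ≈ 5.71°
pole (1 + j20·0.05) = 1 + j1 → |·| ≈ 1.4142, ∠ ≈ 45.00°
pole (1 + j20·0.002) = 1 + j0.04 → |·| ≈ 1.0008, ∠ ≈ 2.29°
|T| = 80 · 2.6926 · 1.005 / (1.4142 · 1.0008) ≈ 152.96
Gain = 20 log₁₀(152.96) ≈ 43.69 dB
∠T = (68.20° + 5.71°) − (45.00° + 2.29°) = 26.62°

43.7 dB, 26.6°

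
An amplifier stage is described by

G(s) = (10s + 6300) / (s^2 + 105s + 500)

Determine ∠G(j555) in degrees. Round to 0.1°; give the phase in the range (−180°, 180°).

Substitute s = j555:
Numerator: 10(j555) + 6300 = 6300 + j5550
Denominator: (j555)^2 + 105(j555) + 500 = -307525 + j58275
|N| = √(6300² + 5550²) ≈ 8396, ∠N ≈ 41.38°
|D| = √(307525² + 58275²) ≈ 3.13e+05, ∠D ≈ 169.27°
∠G = 41.38° − 169.27° = -127.89°

-127.9°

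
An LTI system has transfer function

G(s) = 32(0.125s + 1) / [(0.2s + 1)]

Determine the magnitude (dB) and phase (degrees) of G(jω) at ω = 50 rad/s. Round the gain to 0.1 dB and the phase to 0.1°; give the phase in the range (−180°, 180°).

26.1 dB, -3.4°

At ω = 50 rad/s:
zero (1 + j50·0.125) = 1 + j6.25 → |·| ≈ 6.3295, ∠ ≈ 80.91°
pole (1 + j50·0.2) = 1 + j10 → |·| ≈ 10.05, ∠ ≈ 84.29°
|G| = 32 · 6.3295 / (10.05) ≈ 20.154
Gain = 20 log₁₀(20.154) ≈ 26.09 dB
∠G = (80.91°) − (84.29°) = -3.38°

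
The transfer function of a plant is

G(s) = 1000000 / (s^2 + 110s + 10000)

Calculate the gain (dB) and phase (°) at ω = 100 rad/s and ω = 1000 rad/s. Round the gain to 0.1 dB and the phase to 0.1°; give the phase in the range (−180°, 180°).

At s = jω = j100:
quadratic: (j100)² + 110·j100 + 10000 = 0 + j11000 → |·| ≈ 11000, ∠ ≈ 90.00°
|G| = 1000000 / 11000 ≈ 90.909
Gain = 20 log₁₀(90.909) ≈ 39.17 dB
∠G = 0.00° − 90.00° = -90.00°

At s = jω = j1000:
quadratic: (j1000)² + 110·j1000 + 10000 = -990000 + j110000 → |·| ≈ 9.9609e+05, ∠ ≈ 173.66°
|G| = 1000000 / 9.9609e+05 ≈ 1.0039
Gain = 20 log₁₀(1.0039) ≈ 0.03 dB
∠G = 0.00° − 173.66° = -173.66°

ω = 100: 39.2 dB, -90.0°; ω = 1000: 0.0 dB, -173.7°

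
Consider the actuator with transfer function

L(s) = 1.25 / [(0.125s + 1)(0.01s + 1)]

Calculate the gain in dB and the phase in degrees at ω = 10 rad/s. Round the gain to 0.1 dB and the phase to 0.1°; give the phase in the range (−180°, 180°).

At ω = 10 rad/s:
pole (1 + j10·0.125) = 1 + j1.25 → |·| ≈ 1.6008, ∠ ≈ 51.34°
pole (1 + j10·0.01) = 1 + j0.1 → |·| ≈ 1.005, ∠ ≈ 5.71°
|L| = 1.25 · 1 / (1.6008 · 1.005) ≈ 0.77697
Gain = 20 log₁₀(0.77697) ≈ -2.19 dB
∠L = (0°) − (51.34° + 5.71°) = -57.05°

-2.2 dB, -57.1°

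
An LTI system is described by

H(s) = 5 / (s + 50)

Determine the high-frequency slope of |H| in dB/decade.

-20 dB/decade

Each pole contributes −20 dB/decade at high frequency; each zero contributes +20 dB/decade.
Net: 0 zero(s) − 1 pole(s) → -20 dB/decade.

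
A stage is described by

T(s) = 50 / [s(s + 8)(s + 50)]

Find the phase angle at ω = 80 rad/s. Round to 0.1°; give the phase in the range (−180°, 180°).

At s = jω = j80:
pole (s+8): 8 + j80 → |·| = √(8²+80²) = √6464 ≈ 80.399, ∠ = arctan(80/8) ≈ 84.29°
pole (s+50): 50 + j80 → |·| = √(50²+80²) = √8900 ≈ 94.34, ∠ = arctan(80/50) ≈ 57.99°
pole at origin: |s| = 80, ∠ = 90.00° (in denominator)
∠T = 0.00° − 232.28° = -232.28° ≡ 127.72° (principal value)

127.7°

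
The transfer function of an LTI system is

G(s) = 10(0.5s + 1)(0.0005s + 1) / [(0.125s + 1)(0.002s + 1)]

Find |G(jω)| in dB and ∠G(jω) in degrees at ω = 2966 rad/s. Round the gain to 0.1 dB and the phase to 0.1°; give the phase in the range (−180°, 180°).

At ω = 2966 rad/s:
zero (1 + j2966·0.5) = 1 + j1483 → |·| ≈ 1483, ∠ ≈ 89.96°
zero (1 + j2966·0.0005) = 1 + j1.483 → |·| ≈ 1.7887, ∠ ≈ 56.01°
pole (1 + j2966·0.125) = 1 + j370.75 → |·| ≈ 370.75, ∠ ≈ 89.85°
pole (1 + j2966·0.002) = 1 + j5.932 → |·| ≈ 6.0157, ∠ ≈ 80.43°
|G| = 10 · 1483 · 1.7887 / (370.75 · 6.0157) ≈ 11.894
Gain = 20 log₁₀(11.894) ≈ 21.51 dB
∠G = (89.96° + 56.01°) − (89.85° + 80.43°) = -24.31°

21.5 dB, -24.3°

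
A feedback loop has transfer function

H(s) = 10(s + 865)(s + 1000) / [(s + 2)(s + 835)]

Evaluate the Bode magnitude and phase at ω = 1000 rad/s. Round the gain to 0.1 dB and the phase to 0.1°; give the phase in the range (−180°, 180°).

At s = jω = j1000:
zero (s+865): 865 + j1000 → |·| = √(865²+1000²) = √1748225 ≈ 1322.2, ∠ = arctan(1000/865) ≈ 49.14°
zero (s+1000): 1000 + j1000 → |·| = √(1000²+1000²) = √2000000 ≈ 1414.2, ∠ = arctan(1000/1000) ≈ 45.00°
pole (s+2): 2 + j1000 → |·| = √(2²+1000²) = √1000004 ≈ 1000, ∠ = arctan(1000/2) ≈ 89.89°
pole (s+835): 835 + j1000 → |·| = √(835²+1000²) = √1697225 ≈ 1302.8, ∠ = arctan(1000/835) ≈ 50.14°
|H| = 10 · 1.8699e+06 / 1.3028e+06 ≈ 14.353
Gain = 20 log₁₀(14.353) ≈ 23.14 dB
∠H = 94.14° − 140.03° = -45.89°

23.1 dB, -45.9°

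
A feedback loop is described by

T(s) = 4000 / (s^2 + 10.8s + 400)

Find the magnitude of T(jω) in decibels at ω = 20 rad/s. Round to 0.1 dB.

25.4 dB

At s = jω = j20:
quadratic: (j20)² + 10.8·j20 + 400 = 0 + j216 → |·| ≈ 216, ∠ ≈ 90.00°
|T| = 4000 / 216 ≈ 18.519
Gain = 20 log₁₀(18.519) ≈ 25.35 dB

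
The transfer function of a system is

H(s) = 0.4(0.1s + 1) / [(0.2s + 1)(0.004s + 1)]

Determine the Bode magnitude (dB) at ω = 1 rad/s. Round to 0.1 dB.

-8.1 dB

At ω = 1 rad/s:
zero (1 + j1·0.1) = 1 + j0.1 → |·| ≈ 1.005, ∠ ≈ 5.71°
pole (1 + j1·0.2) = 1 + j0.2 → |·| ≈ 1.0198, ∠ ≈ 11.31°
pole (1 + j1·0.004) = 1 + j0.004 → |·| ≈ 1, ∠ ≈ 0.23°
|H| = 0.4 · 1.005 / (1.0198 · 1) ≈ 0.39419
Gain = 20 log₁₀(0.39419) ≈ -8.09 dB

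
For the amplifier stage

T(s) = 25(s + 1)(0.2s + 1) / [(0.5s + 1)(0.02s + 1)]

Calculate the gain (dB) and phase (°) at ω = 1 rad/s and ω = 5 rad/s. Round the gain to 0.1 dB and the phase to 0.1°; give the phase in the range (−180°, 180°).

ω = 1: 30.2 dB, 28.6°; ω = 5: 36.5 dB, 49.8°

At ω = 1 rad/s:
zero (1 + j1·1) = 1 + j1 → |·| ≈ 1.4142, ∠ ≈ 45.00°
zero (1 + j1·0.2) = 1 + j0.2 → |·| ≈ 1.0198, ∠ ≈ 11.31°
pole (1 + j1·0.5) = 1 + j0.5 → |·| ≈ 1.118, ∠ ≈ 26.57°
pole (1 + j1·0.02) = 1 + j0.02 → |·| ≈ 1.0002, ∠ ≈ 1.15°
|T| = 25 · 1.4142 · 1.0198 / (1.118 · 1.0002) ≈ 32.243
Gain = 20 log₁₀(32.243) ≈ 30.17 dB
∠T = (45.00° + 11.31°) − (26.57° + 1.15°) = 28.59°

At ω = 5 rad/s:
zero (1 + j5·1) = 1 + j5 → |·| ≈ 5.099, ∠ ≈ 78.69°
zero (1 + j5·0.2) = 1 + j1 → |·| ≈ 1.4142, ∠ ≈ 45.00°
pole (1 + j5·0.5) = 1 + j2.5 → |·| ≈ 2.6926, ∠ ≈ 68.20°
pole (1 + j5·0.02) = 1 + j0.1 → |·| ≈ 1.005, ∠ ≈ 5.71°
|T| = 25 · 5.099 · 1.4142 / (2.6926 · 1.005) ≈ 66.619
Gain = 20 log₁₀(66.619) ≈ 36.47 dB
∠T = (78.69° + 45.00°) − (68.20° + 5.71°) = 49.78°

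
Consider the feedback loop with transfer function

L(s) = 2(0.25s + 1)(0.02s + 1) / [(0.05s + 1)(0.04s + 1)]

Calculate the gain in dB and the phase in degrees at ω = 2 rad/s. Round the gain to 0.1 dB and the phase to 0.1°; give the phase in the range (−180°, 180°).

At ω = 2 rad/s:
zero (1 + j2·0.25) = 1 + j0.5 → |·| ≈ 1.118, ∠ ≈ 26.57°
zero (1 + j2·0.02) = 1 + j0.04 → |·| ≈ 1.0008, ∠ ≈ 2.29°
pole (1 + j2·0.05) = 1 + j0.1 → |·| ≈ 1.005, ∠ ≈ 5.71°
pole (1 + j2·0.04) = 1 + j0.08 → |·| ≈ 1.0032, ∠ ≈ 4.57°
|L| = 2 · 1.118 · 1.0008 / (1.005 · 1.0032) ≈ 2.2196
Gain = 20 log₁₀(2.2196) ≈ 6.93 dB
∠L = (26.57° + 2.29°) − (5.71° + 4.57°) = 18.58°

6.9 dB, 18.6°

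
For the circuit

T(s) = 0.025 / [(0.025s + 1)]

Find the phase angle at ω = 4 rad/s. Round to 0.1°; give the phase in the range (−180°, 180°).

At ω = 4 rad/s:
pole (1 + j4·0.025) = 1 + j0.1 → |·| ≈ 1.005, ∠ ≈ 5.71°
∠T = (0°) − (5.71°) = -5.71°

-5.7°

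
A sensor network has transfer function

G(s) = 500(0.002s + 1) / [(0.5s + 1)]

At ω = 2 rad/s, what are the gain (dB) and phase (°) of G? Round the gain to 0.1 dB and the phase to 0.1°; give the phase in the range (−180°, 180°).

At ω = 2 rad/s:
zero (1 + j2·0.002) = 1 + j0.004 → |·| ≈ 1, ∠ ≈ 0.23°
pole (1 + j2·0.5) = 1 + j1 → |·| ≈ 1.4142, ∠ ≈ 45.00°
|G| = 500 · 1 / (1.4142) ≈ 353.56
Gain = 20 log₁₀(353.56) ≈ 50.97 dB
∠G = (0.23°) − (45.00°) = -44.77°

51.0 dB, -44.8°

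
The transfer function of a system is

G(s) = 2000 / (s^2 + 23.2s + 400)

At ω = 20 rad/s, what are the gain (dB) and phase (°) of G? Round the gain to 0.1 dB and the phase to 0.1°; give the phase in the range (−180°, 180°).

12.7 dB, -90.0°

At s = jω = j20:
quadratic: (j20)² + 23.2·j20 + 400 = 0 + j464 → |·| ≈ 464, ∠ ≈ 90.00°
|G| = 2000 / 464 ≈ 4.3103
Gain = 20 log₁₀(4.3103) ≈ 12.69 dB
∠G = 0.00° − 90.00° = -90.00°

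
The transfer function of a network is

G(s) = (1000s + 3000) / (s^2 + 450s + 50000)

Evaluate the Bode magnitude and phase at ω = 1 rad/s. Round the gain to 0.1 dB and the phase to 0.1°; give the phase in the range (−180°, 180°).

-24.0 dB, 17.9°

Substitute s = j1:
Numerator: 1000(j1) + 3000 = 3000 + j1000
Denominator: (j1)^2 + 450(j1) + 50000 = 49999 + j450
|N| = √(3000² + 1000²) ≈ 3162.3, ∠N ≈ 18.43°
|D| = √(49999² + 450²) ≈ 50001, ∠D ≈ 0.52°
|G| = 3162.3 / 50001 ≈ 0.063245
Gain = 20 log₁₀(0.063245) ≈ -23.98 dB
∠G = 18.43° − 0.52° = 17.91°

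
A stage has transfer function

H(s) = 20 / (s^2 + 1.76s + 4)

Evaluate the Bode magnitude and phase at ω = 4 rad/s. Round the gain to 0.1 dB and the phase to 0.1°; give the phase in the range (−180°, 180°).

At s = jω = j4:
quadratic: (j4)² + 1.76·j4 + 4 = -12 + j7.04 → |·| ≈ 13.913, ∠ ≈ 149.60°
|H| = 20 / 13.913 ≈ 1.4375
Gain = 20 log₁₀(1.4375) ≈ 3.15 dB
∠H = 0.00° − 149.60° = -149.60°

3.2 dB, -149.6°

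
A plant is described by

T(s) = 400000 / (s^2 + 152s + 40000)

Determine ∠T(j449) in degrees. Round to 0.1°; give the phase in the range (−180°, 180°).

-157.1°

At s = jω = j449:
quadratic: (j449)² + 152·j449 + 40000 = -161601 + j68248 → |·| ≈ 1.7542e+05, ∠ ≈ 157.10°
∠T = 0.00° − 157.10° = -157.10°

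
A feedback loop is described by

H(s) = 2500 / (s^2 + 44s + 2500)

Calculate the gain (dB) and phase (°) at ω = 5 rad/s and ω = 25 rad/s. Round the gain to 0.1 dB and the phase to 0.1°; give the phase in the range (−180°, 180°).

ω = 5: 0.1 dB, -5.1°; ω = 25: 1.2 dB, -30.4°

At s = jω = j5:
quadratic: (j5)² + 44·j5 + 2500 = 2475 + j220 → |·| ≈ 2484.8, ∠ ≈ 5.08°
|H| = 2500 / 2484.8 ≈ 1.0061
Gain = 20 log₁₀(1.0061) ≈ 0.05 dB
∠H = 0.00° − 5.08° = -5.08°

At s = jω = j25:
quadratic: (j25)² + 44·j25 + 2500 = 1875 + j1100 → |·| ≈ 2173.9, ∠ ≈ 30.40°
|H| = 2500 / 2173.9 ≈ 1.15
Gain = 20 log₁₀(1.15) ≈ 1.21 dB
∠H = 0.00° − 30.40° = -30.40°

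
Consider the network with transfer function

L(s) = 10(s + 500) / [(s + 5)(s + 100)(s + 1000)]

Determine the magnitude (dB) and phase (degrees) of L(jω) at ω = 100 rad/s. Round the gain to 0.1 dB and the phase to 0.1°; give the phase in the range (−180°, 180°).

At s = jω = j100:
zero (s+500): 500 + j100 → |·| = √(500²+100²) = √260000 ≈ 509.9, ∠ = arctan(100/500) ≈ 11.31°
pole (s+5): 5 + j100 → |·| = √(5²+100²) = √10025 ≈ 100.12, ∠ = arctan(100/5) ≈ 87.14°
pole (s+100): 100 + j100 → |·| = √(100²+100²) = √20000 ≈ 141.42, ∠ = arctan(100/100) ≈ 45.00°
pole (s+1000): 1000 + j100 → |·| = √(1000²+100²) = √1010000 ≈ 1005, ∠ = arctan(100/1000) ≈ 5.71°
|L| = 10 · 509.9 / 1.423e+07 ≈ 0.00035833
Gain = 20 log₁₀(0.00035833) ≈ -68.91 dB
∠L = 11.31° − 137.85° = -126.54°

-68.9 dB, -126.5°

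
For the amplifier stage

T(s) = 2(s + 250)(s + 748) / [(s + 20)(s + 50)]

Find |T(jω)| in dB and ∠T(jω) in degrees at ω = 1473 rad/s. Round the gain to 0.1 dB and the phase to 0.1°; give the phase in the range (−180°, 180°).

At s = jω = j1473:
zero (s+250): 250 + j1473 → |·| = √(250²+1473²) = √2232229 ≈ 1494.1, ∠ = arctan(1473/250) ≈ 80.37°
zero (s+748): 748 + j1473 → |·| = √(748²+1473²) = √2729233 ≈ 1652, ∠ = arctan(1473/748) ≈ 63.08°
pole (s+20): 20 + j1473 → |·| = √(20²+1473²) = √2170129 ≈ 1473.1, ∠ = arctan(1473/20) ≈ 89.22°
pole (s+50): 50 + j1473 → |·| = √(50²+1473²) = √2172229 ≈ 1473.8, ∠ = arctan(1473/50) ≈ 88.06°
|T| = 2 · 2.4683e+06 / 2.1711e+06 ≈ 2.2738
Gain = 20 log₁₀(2.2738) ≈ 7.14 dB
∠T = 143.45° − 177.28° = -33.83°

7.1 dB, -33.8°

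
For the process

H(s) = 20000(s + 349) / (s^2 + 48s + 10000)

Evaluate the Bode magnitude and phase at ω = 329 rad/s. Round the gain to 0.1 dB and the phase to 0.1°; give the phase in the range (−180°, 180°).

At s = jω = j329:
zero (s+349): 349 + j329 → |·| = √(349²+329²) = √230042 ≈ 479.63, ∠ = arctan(329/349) ≈ 43.31°
quadratic: (j329)² + 48·j329 + 10000 = -98241 + j15792 → |·| ≈ 99502, ∠ ≈ 170.87°
|H| = 20000 · 479.63 / 99502 ≈ 96.406
Gain = 20 log₁₀(96.406) ≈ 39.68 dB
∠H = 43.31° − 170.87° = -127.56°

39.7 dB, -127.6°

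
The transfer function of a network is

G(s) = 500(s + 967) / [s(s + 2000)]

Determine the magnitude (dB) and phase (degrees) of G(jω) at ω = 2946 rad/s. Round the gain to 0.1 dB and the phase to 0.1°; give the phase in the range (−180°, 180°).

-16.6 dB, -74.0°

At s = jω = j2946:
zero (s+967): 967 + j2946 → |·| = √(967²+2946²) = √9614005 ≈ 3100.6, ∠ = arctan(2946/967) ≈ 71.83°
pole (s+2000): 2000 + j2946 → |·| = √(2000²+2946²) = √12678916 ≈ 3560.7, ∠ = arctan(2946/2000) ≈ 55.83°
pole at origin: |s| = 2946, ∠ = 90.00° (in denominator)
|G| = 500 · 3100.6 / 1.049e+07 ≈ 0.14779
Gain = 20 log₁₀(0.14779) ≈ -16.61 dB
∠G = 71.83° − 145.83° = -74.00°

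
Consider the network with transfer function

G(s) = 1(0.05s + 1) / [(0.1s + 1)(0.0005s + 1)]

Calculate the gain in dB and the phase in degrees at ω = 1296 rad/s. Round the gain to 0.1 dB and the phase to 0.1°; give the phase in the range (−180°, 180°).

-7.5 dB, -33.4°

At ω = 1296 rad/s:
zero (1 + j1296·0.05) = 1 + j64.8 → |·| ≈ 64.808, ∠ ≈ 89.12°
pole (1 + j1296·0.1) = 1 + j129.6 → |·| ≈ 129.6, ∠ ≈ 89.56°
pole (1 + j1296·0.0005) = 1 + j0.648 → |·| ≈ 1.1916, ∠ ≈ 32.94°
|G| = 1 · 64.808 / (129.6 · 1.1916) ≈ 0.41966
Gain = 20 log₁₀(0.41966) ≈ -7.54 dB
∠G = (89.12°) − (89.56° + 32.94°) = -33.38°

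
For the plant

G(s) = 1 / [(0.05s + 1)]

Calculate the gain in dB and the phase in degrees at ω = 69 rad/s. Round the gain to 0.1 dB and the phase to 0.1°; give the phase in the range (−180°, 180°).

At ω = 69 rad/s:
pole (1 + j69·0.05) = 1 + j3.45 → |·| ≈ 3.592, ∠ ≈ 73.84°
|G| = 1 · 1 / (3.592) ≈ 0.2784
Gain = 20 log₁₀(0.2784) ≈ -11.11 dB
∠G = (0°) − (73.84°) = -73.84°

-11.1 dB, -73.8°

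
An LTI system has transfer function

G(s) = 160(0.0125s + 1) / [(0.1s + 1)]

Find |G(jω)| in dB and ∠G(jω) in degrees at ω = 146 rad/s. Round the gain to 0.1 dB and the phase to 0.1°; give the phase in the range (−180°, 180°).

At ω = 146 rad/s:
zero (1 + j146·0.0125) = 1 + j1.825 → |·| ≈ 2.081, ∠ ≈ 61.28°
pole (1 + j146·0.1) = 1 + j14.6 → |·| ≈ 14.634, ∠ ≈ 86.08°
|G| = 160 · 2.081 / (14.634) ≈ 22.752
Gain = 20 log₁₀(22.752) ≈ 27.14 dB
∠G = (61.28°) − (86.08°) = -24.80°

27.1 dB, -24.8°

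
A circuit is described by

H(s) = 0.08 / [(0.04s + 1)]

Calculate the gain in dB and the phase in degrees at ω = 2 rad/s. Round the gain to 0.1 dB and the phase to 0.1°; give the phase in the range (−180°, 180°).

At ω = 2 rad/s:
pole (1 + j2·0.04) = 1 + j0.08 → |·| ≈ 1.0032, ∠ ≈ 4.57°
|H| = 0.08 · 1 / (1.0032) ≈ 0.079745
Gain = 20 log₁₀(0.079745) ≈ -21.97 dB
∠H = (0°) − (4.57°) = -4.57°

-22.0 dB, -4.6°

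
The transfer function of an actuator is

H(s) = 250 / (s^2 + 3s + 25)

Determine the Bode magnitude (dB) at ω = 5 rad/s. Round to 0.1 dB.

24.4 dB

At s = jω = j5:
quadratic: (j5)² + 3·j5 + 25 = 0 + j15 → |·| ≈ 15, ∠ ≈ 90.00°
|H| = 250 / 15 ≈ 16.667
Gain = 20 log₁₀(16.667) ≈ 24.44 dB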